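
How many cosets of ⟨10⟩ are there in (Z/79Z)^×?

Since 10 ∈ (Z/79Z)^×, its order divides φ(79) = 79 − 1 = 78 = 2 · 3 · 13.
Divisors of 78: 1, 2, 3, 6, 13, 26, 39, 78.
Test each divisor d:
10^1 ≡ 10
10^2 ≡ 21
10^3 ≡ 52
10^6 ≡ 18
10^13 ≡ 1
The order of 10 is 13, so the subgroup it generates has 13 elements.
Index = |(Z/79Z)^×| / |⟨10⟩| = 78 / 13 = 6.

6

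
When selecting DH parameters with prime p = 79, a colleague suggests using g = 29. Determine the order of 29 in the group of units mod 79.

ord(29) | φ(79) = 79 − 1 = 78 = 2 · 3 · 13.
Divisors of 78: 1, 2, 3, 6, 13, 26, 39, 78.
Check 29^d mod 79 for each divisor in increasing order:
29^1 ≡ 29 (mod 79)
29^2 ≡ 51 (mod 79)
29^3 ≡ 57 (mod 79)
29^6 ≡ 10 (mod 79)
29^13 ≡ 56 (mod 79)
29^26 ≡ 55 (mod 79)
29^39 ≡ 78 (mod 79)
29^78 ≡ 1 (mod 79) ✓
The smallest such exponent is 78, so the order of 29 is 78.

78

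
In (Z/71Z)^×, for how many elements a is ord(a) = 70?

φ(71) = 71 − 1 = 70 = 2 · 5 · 7.
(Z/71Z)^× is cyclic (|G| = 70); a cyclic group of order m has exactly φ(d) elements of each order d | m, and none otherwise.
70 = 2 · 5 · 7 divides 70, and φ(70) = 24.

24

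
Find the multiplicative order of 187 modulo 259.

By Lagrange's theorem, ord_259(187) divides φ(259) = φ(7·37) = (7−1)·(37−1) = 6·36 = 216 = 2^3 · 3^3.
Divisors of 216: 1, 2, 3, 4, 6, 8, 9, 12, 18, 24, 27, 36, 54, 72, 108, 216.
Compute 187^d (mod 259) for the divisors d until we hit 1:
187^1 ≡ 187 (mod 259)
187^2 ≡ 4 (mod 259)
187^3 ≡ 230 (mod 259)
187^4 ≡ 16 (mod 259)
187^6 ≡ 64 (mod 259)
187^8 ≡ 256 (mod 259)
187^9 ≡ 216 (mod 259)
187^12 ≡ 211 (mod 259)
187^18 ≡ 36 (mod 259)
187^24 ≡ 232 (mod 259)
187^27 ≡ 6 (mod 259)
187^36 ≡ 1 (mod 259) ✓
Hence ord(187) = 36.

36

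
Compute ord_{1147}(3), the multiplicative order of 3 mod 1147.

90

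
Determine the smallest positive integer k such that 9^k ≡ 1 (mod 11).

5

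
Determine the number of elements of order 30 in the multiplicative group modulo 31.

8

φ(31) = 31 − 1 = 30 = 2 · 3 · 5.
(Z/31Z)^× is cyclic (|G| = 30); a cyclic group of order m has exactly φ(d) elements of each order d | m, and none otherwise.
30 = 2 · 3 · 5 divides 30, and φ(30) = 8.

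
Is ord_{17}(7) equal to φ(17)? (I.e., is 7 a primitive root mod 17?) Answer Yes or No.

Yes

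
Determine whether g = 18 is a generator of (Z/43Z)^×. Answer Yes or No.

φ(43) = 43 − 1 = 42 = 2 · 3 · 7.
An element g generates (Z/43Z)^× iff g^(42/q) ≢ 1 (mod 43) for each prime q ∈ {2, 3, 7}.
18^21 ≡ 42 (mod 43)  [q = 2: ≢ 1 ✓]
18^14 ≡ 6 (mod 43)  [q = 3: ≢ 1 ✓]
18^6 ≡ 41 (mod 43)  [q = 7: ≢ 1 ✓]
None equal 1, so ord_43(18) = 42: 18 is a primitive root.

Yes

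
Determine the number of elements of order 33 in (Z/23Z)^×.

0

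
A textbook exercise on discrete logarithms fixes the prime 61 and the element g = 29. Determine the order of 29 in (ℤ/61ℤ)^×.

Since 29 ∈ (Z/61Z)^×, its order divides φ(61) = 61 − 1 = 60 = 2^2 · 3 · 5.
Divisors of 60: 1, 2, 3, 4, 5, 6, 10, 12, 15, 20, 30, 60.
Test each divisor d:
29^1 ≡ 29 (mod 61)
29^2 ≡ 48 (mod 61)
29^3 ≡ 50 (mod 61)
29^4 ≡ 47 (mod 61)
29^5 ≡ 21 (mod 61)
29^6 ≡ 60 (mod 61)
29^10 ≡ 14 (mod 61)
29^12 ≡ 1 (mod 61) ✓
The smallest such exponent is 12, so the order of 29 is 12.

12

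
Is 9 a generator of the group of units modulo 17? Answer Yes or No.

φ(17) = 17 − 1 = 16 = 2^4.
It suffices to check that the order of 9 is not a proper divisor of 16: compute 9^(16/q) for q ∈ {2}.
9^8 ≡ 1 (mod 17)  [q = 2: ≡ 1 ✗]
Since 9^8 ≡ 1, the order of 9 divides 8 < 16, so 9 is not a primitive root.

No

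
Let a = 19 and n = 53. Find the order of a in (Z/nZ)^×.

52

ord(19) | φ(53) = 53 − 1 = 52 = 2^2 · 13.
Divisors of 52: 1, 2, 4, 13, 26, 52.
Check 19^d mod 53 for each divisor in increasing order:
19^1 ≡ 19
19^2 ≡ 43
19^4 ≡ 47
19^13 ≡ 30
19^26 ≡ 52
19^52 ≡ 1
The smallest such exponent is 52, so the order of 19 is 52.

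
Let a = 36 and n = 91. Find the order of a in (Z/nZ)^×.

6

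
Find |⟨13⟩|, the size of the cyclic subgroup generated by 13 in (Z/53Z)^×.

13

By Lagrange's theorem, ord_53(13) divides φ(53) = 53 − 1 = 52 = 2^2 · 13.
Divisors of 52: 1, 2, 4, 13, 26, 52.
Check 13^d mod 53 for each divisor in increasing order:
13^1 ≡ 13
13^2 ≡ 10
13^4 ≡ 47
13^13 ≡ 1
So ord_53(13) = 13.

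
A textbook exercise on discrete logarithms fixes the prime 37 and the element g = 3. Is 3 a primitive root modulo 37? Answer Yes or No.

No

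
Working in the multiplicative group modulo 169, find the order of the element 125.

52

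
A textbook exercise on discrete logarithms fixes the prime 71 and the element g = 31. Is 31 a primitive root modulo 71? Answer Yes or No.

Yes

φ(71) = 71 − 1 = 70 = 2 · 5 · 7.
31 is a primitive root mod 71 iff 31^(φ(71)/q) ≢ 1 for every prime q | φ(71), i.e. q ∈ {2, 5, 7}.
31^35 ≡ 70 (mod 71)  [q = 2: ≢ 1 ✓]
31^14 ≡ 54 (mod 71)  [q = 5: ≢ 1 ✓]
31^10 ≡ 20 (mod 71)  [q = 7: ≢ 1 ✓]
Every test exponent gives a nontrivial residue, hence 31 generates the full group.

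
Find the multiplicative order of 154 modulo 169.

156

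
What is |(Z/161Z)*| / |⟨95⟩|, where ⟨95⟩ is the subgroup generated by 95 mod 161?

4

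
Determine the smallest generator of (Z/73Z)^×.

5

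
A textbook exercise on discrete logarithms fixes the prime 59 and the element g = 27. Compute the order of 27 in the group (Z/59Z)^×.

By Lagrange's theorem, ord_59(27) divides φ(59) = 59 − 1 = 58 = 2 · 29.
Divisors of 58: 1, 2, 29, 58.
Evaluate successive powers at the divisors of 58:
27^1 ≡ 27
27^2 ≡ 21
27^29 ≡ 1
Therefore the multiplicative order of 27 modulo 59 is 29.

29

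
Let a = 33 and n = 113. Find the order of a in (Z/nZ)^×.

112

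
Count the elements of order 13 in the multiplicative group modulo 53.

φ(53) = 53 − 1 = 52 = 2^2 · 13.
In a cyclic group of order 52, there are φ(d) elements of order d for each divisor d of 52, and zero for non-divisors.
13 | 52, and φ(13) = 13 − 1 = 12.

12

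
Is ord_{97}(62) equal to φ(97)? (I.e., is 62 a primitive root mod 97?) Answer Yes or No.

φ(97) = 97 − 1 = 96 = 2^5 · 3.
Test 62^(96/q) mod 97 for each prime factor q of 96:
62^48 ≡ 1 (mod 97)  [q = 2: ≡ 1 ✗]
62^32 ≡ 61 (mod 97)  [q = 3: ≢ 1 ✓]
The check at q = 2 fails, so 62 generates a proper subgroup.

No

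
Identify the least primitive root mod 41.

6

φ(41) = 41 − 1 = 40 = 2^3 · 5.
Test candidates g = 2, 3, … against the prime factors q ∈ {2, 5} of φ(41): g is a generator iff g^(40/q) ≢ 1 for every such q.
g = 2: 2^20 ≡ 1 — hits 1, so not a primitive root.
g = 3: 3^20 ≡ 40; 3^8 ≡ 1 — hits 1, so not a primitive root.
g = 4: 4^20 ≡ 1 — hits 1, so not a primitive root.
g = 5: 5^20 ≡ 1 — hits 1, so not a primitive root.
g = 6: 6^20 ≡ 40; 6^8 ≡ 10 — none is 1, so 6 is a primitive root.
The smallest primitive root modulo 41 is 6.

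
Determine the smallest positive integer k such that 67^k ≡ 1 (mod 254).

126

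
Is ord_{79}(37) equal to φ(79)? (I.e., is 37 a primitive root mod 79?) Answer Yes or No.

φ(79) = 79 − 1 = 78 = 2 · 3 · 13.
An element g generates (Z/79Z)^× iff g^(78/q) ≢ 1 (mod 79) for each prime q ∈ {2, 3, 13}.
37^39 ≡ 78 (mod 79)  [q = 2: ≢ 1 ✓]
37^26 ≡ 23 (mod 79)  [q = 3: ≢ 1 ✓]
37^6 ≡ 38 (mod 79)  [q = 13: ≢ 1 ✓]
Every test exponent gives a nontrivial residue, hence 37 generates the full group.

Yes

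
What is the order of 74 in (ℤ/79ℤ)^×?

78

Since 74 ∈ (Z/79Z)^×, its order divides φ(79) = 79 − 1 = 78 = 2 · 3 · 13.
Divisors of 78: 1, 2, 3, 6, 13, 26, 39, 78.
Check 74^d mod 79 for each divisor in increasing order:
74^1 ≡ 74
74^2 ≡ 25
74^3 ≡ 33
74^6 ≡ 62
74^13 ≡ 56
74^26 ≡ 55
74^39 ≡ 78
74^78 ≡ 1
Therefore the multiplicative order of 74 modulo 79 is 78.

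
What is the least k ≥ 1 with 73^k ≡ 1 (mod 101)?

100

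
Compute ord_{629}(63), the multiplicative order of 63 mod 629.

ord(63) | φ(629) = φ(17·37) = (17−1)·(37−1) = 16·36 = 576 = 2^6 · 3^2.
Divisors of 576: 1, 2, 3, 4, 6, 8, 9, 12, 16, 18, 24, 32, 36, 48, 64, 72, 96, 144, 192, 288, 576.
Evaluate successive powers at the divisors of 576:
63^1 ≡ 63
63^2 ≡ 195
63^3 ≡ 334
63^4 ≡ 285
63^6 ≡ 223
63^8 ≡ 84
63^9 ≡ 260
63^12 ≡ 38
63^16 ≡ 137
63^18 ≡ 297
63^24 ≡ 186
63^32 ≡ 528
63^36 ≡ 149
63^48 ≡ 1
The smallest such exponent is 48, so the order of 63 is 48.

48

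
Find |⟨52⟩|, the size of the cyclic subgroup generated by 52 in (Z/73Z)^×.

24

The order of 52 must divide φ(73) = 73 − 1 = 72 = 2^3 · 3^2.
Divisors of 72: 1, 2, 3, 4, 6, 8, 9, 12, 18, 24, 36, 72.
Compute 52^d (mod 73) for the divisors d until we hit 1:
52^1 ≡ 52 (mod 73)
52^2 ≡ 3 (mod 73)
52^3 ≡ 10 (mod 73)
52^4 ≡ 9 (mod 73)
52^6 ≡ 27 (mod 73)
52^8 ≡ 8 (mod 73)
52^9 ≡ 51 (mod 73)
52^12 ≡ 72 (mod 73)
52^18 ≡ 46 (mod 73)
52^24 ≡ 1 (mod 73) ✓
Therefore the multiplicative order of 52 modulo 73 is 24.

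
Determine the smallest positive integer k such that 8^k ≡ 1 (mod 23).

11

By Lagrange's theorem, ord_23(8) divides φ(23) = 23 − 1 = 22 = 2 · 11.
Divisors of 22: 1, 2, 11, 22.
Compute 8^d (mod 23) for the divisors d until we hit 1:
8^1 ≡ 8 (mod 23)
8^2 ≡ 18 (mod 23)
8^11 ≡ 1 (mod 23) ✓
So ord_23(8) = 11.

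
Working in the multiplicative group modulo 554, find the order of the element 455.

276

By Lagrange's theorem, ord_554(455) divides φ(554) = φ(2)·φ(277) = 1·276 = 276 = 2^2 · 3 · 23.
Divisors of 276: 1, 2, 3, 4, 6, 12, 23, 46, 69, 92, 138, 276.
Check 455^d mod 554 for each divisor in increasing order:
455^1 ≡ 455 (mod 554)
455^2 ≡ 383 (mod 554)
455^3 ≡ 309 (mod 554)
455^4 ≡ 433 (mod 554)
455^6 ≡ 193 (mod 554)
455^12 ≡ 131 (mod 554)
455^23 ≡ 459 (mod 554)
455^46 ≡ 161 (mod 554)
455^69 ≡ 217 (mod 554)
455^92 ≡ 437 (mod 554)
455^138 ≡ 553 (mod 554)
455^276 ≡ 1 (mod 554) ✓
So ord_554(455) = 276.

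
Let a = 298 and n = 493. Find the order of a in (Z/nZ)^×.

Since 298 ∈ (Z/493Z)^×, its order divides φ(493) = φ(17·29) = (17−1)·(29−1) = 16·28 = 448 = 2^6 · 7.
Divisors of 448: 1, 2, 4, 7, 8, 14, 16, 28, 32, 56, 64, 112, 224, 448.
Evaluate successive powers at the divisors of 448:
298^1 ≡ 298
298^2 ≡ 64
298^4 ≡ 152
298^7 ≡ 104
298^8 ≡ 426
298^14 ≡ 463
298^16 ≡ 52
298^28 ≡ 407
298^32 ≡ 239
298^56 ≡ 1
Therefore the multiplicative order of 298 modulo 493 is 56.

56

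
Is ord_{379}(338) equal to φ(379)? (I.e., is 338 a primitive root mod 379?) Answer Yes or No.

φ(379) = 379 − 1 = 378 = 2 · 3^3 · 7.
An element g generates (Z/379Z)^× iff g^(378/q) ≢ 1 (mod 379) for each prime q ∈ {2, 3, 7}.
338^189 ≡ 378 (mod 379)  [q = 2: ≢ 1 ✓]
338^126 ≡ 1 (mod 379)  [q = 3: ≡ 1 ✗]
338^54 ≡ 195 (mod 379)  [q = 7: ≢ 1 ✓]
The check at q = 3 fails, so 338 generates a proper subgroup.

No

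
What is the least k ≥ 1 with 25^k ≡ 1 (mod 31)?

3

By Lagrange's theorem, ord_31(25) divides φ(31) = 31 − 1 = 30 = 2 · 3 · 5.
Divisors of 30: 1, 2, 3, 5, 6, 10, 15, 30.
Evaluate successive powers at the divisors of 30:
25^1 ≡ 25 (mod 31)
25^2 ≡ 5 (mod 31)
25^3 ≡ 1 (mod 31) ✓
So ord_31(25) = 3.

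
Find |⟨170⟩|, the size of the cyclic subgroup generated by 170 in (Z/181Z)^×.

Since 170 ∈ (Z/181Z)^×, its order divides φ(181) = 181 − 1 = 180 = 2^2 · 3^2 · 5.
Divisors of 180: 1, 2, 3, 4, 5, 6, 9, 10, 12, 15, 18, 20, 30, 36, 45, 60, 90, 180.
Compute 170^d (mod 181) for the divisors d until we hit 1:
170^1 ≡ 170 (mod 181)
170^2 ≡ 121 (mod 181)
170^3 ≡ 117 (mod 181)
170^4 ≡ 161 (mod 181)
170^5 ≡ 39 (mod 181)
170^6 ≡ 114 (mod 181)
170^9 ≡ 125 (mod 181)
170^10 ≡ 73 (mod 181)
170^12 ≡ 145 (mod 181)
170^15 ≡ 132 (mod 181)
170^18 ≡ 59 (mod 181)
170^20 ≡ 80 (mod 181)
170^30 ≡ 48 (mod 181)
170^36 ≡ 42 (mod 181)
170^45 ≡ 1 (mod 181) ✓
So ord_181(170) = 45.

45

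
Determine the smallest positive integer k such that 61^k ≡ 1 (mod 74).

36

ord(61) | φ(74) = φ(2)·φ(37) = 1·36 = 36 = 2^2 · 3^2.
Divisors of 36: 1, 2, 3, 4, 6, 9, 12, 18, 36.
Check 61^d mod 74 for each divisor in increasing order:
61^1 ≡ 61 (mod 74)
61^2 ≡ 21 (mod 74)
61^3 ≡ 23 (mod 74)
61^4 ≡ 71 (mod 74)
61^6 ≡ 11 (mod 74)
61^9 ≡ 31 (mod 74)
61^12 ≡ 47 (mod 74)
61^18 ≡ 73 (mod 74)
61^36 ≡ 1 (mod 74) ✓
So ord_74(61) = 36.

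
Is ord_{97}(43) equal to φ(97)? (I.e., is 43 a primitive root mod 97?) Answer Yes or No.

No

φ(97) = 97 − 1 = 96 = 2^5 · 3.
43 is a primitive root mod 97 iff 43^(φ(97)/q) ≢ 1 for every prime q | φ(97), i.e. q ∈ {2, 3}.
43^48 ≡ 1 (mod 97)  [q = 2: ≡ 1 ✗]
43^32 ≡ 35 (mod 97)  [q = 3: ≢ 1 ✓]
Since 43^48 ≡ 1, the order of 43 divides 48 < 96, so 43 is not a primitive root.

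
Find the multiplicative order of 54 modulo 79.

78

Since 54 ∈ (Z/79Z)^×, its order divides φ(79) = 79 − 1 = 78 = 2 · 3 · 13.
Divisors of 78: 1, 2, 3, 6, 13, 26, 39, 78.
Evaluate successive powers at the divisors of 78:
54^1 ≡ 54
54^2 ≡ 72
54^3 ≡ 17
54^6 ≡ 52
54^13 ≡ 24
54^26 ≡ 23
54^39 ≡ 78
54^78 ≡ 1
The smallest such exponent is 78, so the order of 54 is 78.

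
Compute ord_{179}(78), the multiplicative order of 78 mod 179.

By Lagrange's theorem, ord_179(78) divides φ(179) = 179 − 1 = 178 = 2 · 89.
Divisors of 178: 1, 2, 89, 178.
Check 78^d mod 179 for each divisor in increasing order:
78^1 ≡ 78
78^2 ≡ 177
78^89 ≡ 178
78^178 ≡ 1
The smallest such exponent is 178, so the order of 78 is 178.

178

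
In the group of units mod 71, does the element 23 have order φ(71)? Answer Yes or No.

No

φ(71) = 71 − 1 = 70 = 2 · 5 · 7.
It suffices to check that the order of 23 is not a proper divisor of 70: compute 23^(70/q) for q ∈ {2, 5, 7}.
23^35 ≡ 70 (mod 71)  [q = 2: ≢ 1 ✓]
23^14 ≡ 1 (mod 71)  [q = 5: ≡ 1 ✗]
23^10 ≡ 45 (mod 71)  [q = 7: ≢ 1 ✓]
The check at q = 5 fails, so 23 generates a proper subgroup.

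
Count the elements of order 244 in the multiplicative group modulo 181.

0

φ(181) = 181 − 1 = 180 = 2^2 · 3^2 · 5.
(Z/181Z)^× is cyclic (|G| = 180); a cyclic group of order m has exactly φ(d) elements of each order d | m, and none otherwise.
244 does not divide 180, so no element of (Z/181Z)^× has order 244.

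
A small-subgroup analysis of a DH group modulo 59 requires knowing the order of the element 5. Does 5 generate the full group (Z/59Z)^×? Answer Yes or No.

φ(59) = 59 − 1 = 58 = 2 · 29.
5 is a primitive root mod 59 iff 5^(φ(59)/q) ≢ 1 for every prime q | φ(59), i.e. q ∈ {2, 29}.
5^29 ≡ 1 (mod 59)  [q = 2: ≡ 1 ✗]
5^2 ≡ 25 (mod 59)  [q = 29: ≢ 1 ✓]
The check at q = 2 fails, so 5 generates a proper subgroup.

No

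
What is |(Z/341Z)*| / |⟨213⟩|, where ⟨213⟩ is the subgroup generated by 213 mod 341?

30

By Lagrange's theorem, ord_341(213) divides φ(341) = φ(11·31) = (11−1)·(31−1) = 10·30 = 300 = 2^2 · 3 · 5^2.
Divisors of 300: 1, 2, 3, 4, 5, 6, 10, 12, 15, 20, 25, 30, 50, 60, 75, 100, 150, 300.
Evaluate successive powers at the divisors of 300:
213^1 ≡ 213 (mod 341)
213^2 ≡ 16 (mod 341)
213^3 ≡ 339 (mod 341)
213^4 ≡ 256 (mod 341)
213^5 ≡ 309 (mod 341)
213^6 ≡ 4 (mod 341)
213^10 ≡ 1 (mod 341) ✓
Thus |⟨213⟩| = ord(213) = 10.
Index = |(Z/341Z)^×| / |⟨213⟩| = 300 / 10 = 30.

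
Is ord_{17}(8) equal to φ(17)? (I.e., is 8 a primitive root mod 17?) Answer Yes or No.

φ(17) = 17 − 1 = 16 = 2^4.
Test 8^(16/q) mod 17 for each prime factor q of 16:
8^8 ≡ 1 (mod 17)  [q = 2: ≡ 1 ✗]
Since 8^8 ≡ 1, the order of 8 divides 8 < 16, so 8 is not a primitive root.

No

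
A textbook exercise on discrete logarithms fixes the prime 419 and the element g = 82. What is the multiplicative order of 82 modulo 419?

418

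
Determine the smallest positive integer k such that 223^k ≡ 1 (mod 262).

The order of 223 must divide φ(262) = φ(2)·φ(131) = 1·130 = 130 = 2 · 5 · 13.
Divisors of 130: 1, 2, 5, 10, 13, 26, 65, 130.
Check 223^d mod 262 for each divisor in increasing order:
223^1 ≡ 223
223^2 ≡ 211
223^5 ≡ 217
223^10 ≡ 191
223^13 ≡ 261
223^26 ≡ 1
Hence ord(223) = 26.

26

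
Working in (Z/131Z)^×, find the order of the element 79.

26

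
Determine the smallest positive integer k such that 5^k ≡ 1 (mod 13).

The order of 5 must divide φ(13) = 13 − 1 = 12 = 2^2 · 3.
Divisors of 12: 1, 2, 3, 4, 6, 12.
Evaluate successive powers at the divisors of 12:
5^1 ≡ 5 (mod 13)
5^2 ≡ 12 (mod 13)
5^3 ≡ 8 (mod 13)
5^4 ≡ 1 (mod 13) ✓
Therefore the multiplicative order of 5 modulo 13 is 4.

4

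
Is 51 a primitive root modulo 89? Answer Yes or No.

Yes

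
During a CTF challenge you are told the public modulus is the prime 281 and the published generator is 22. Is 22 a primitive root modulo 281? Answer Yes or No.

φ(281) = 281 − 1 = 280 = 2^3 · 5 · 7.
It suffices to check that the order of 22 is not a proper divisor of 280: compute 22^(280/q) for q ∈ {2, 5, 7}.
22^140 ≡ 280 (mod 281)  [q = 2: ≢ 1 ✓]
22^56 ≡ 90 (mod 281)  [q = 5: ≢ 1 ✓]
22^40 ≡ 181 (mod 281)  [q = 7: ≢ 1 ✓]
Every test exponent gives a nontrivial residue, hence 22 generates the full group.

Yes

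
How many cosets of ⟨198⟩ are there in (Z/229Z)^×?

1

Since 198 ∈ (Z/229Z)^×, its order divides φ(229) = 229 − 1 = 228 = 2^2 · 3 · 19.
Divisors of 228: 1, 2, 3, 4, 6, 12, 19, 38, 57, 76, 114, 228.
Evaluate successive powers at the divisors of 228:
198^1 ≡ 198
198^2 ≡ 45
198^3 ≡ 208
198^4 ≡ 193
198^6 ≡ 212
198^12 ≡ 60
198^19 ≡ 18
198^38 ≡ 95
198^57 ≡ 107
198^76 ≡ 94
198^114 ≡ 228
198^228 ≡ 1
So ord_229(198) = 228, hence |⟨198⟩| = 228.
[(Z/229Z)^× : ⟨198⟩] = 228/228 = 1.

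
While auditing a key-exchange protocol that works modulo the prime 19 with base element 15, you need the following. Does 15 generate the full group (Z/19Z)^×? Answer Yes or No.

φ(19) = 19 − 1 = 18 = 2 · 3^2.
It suffices to check that the order of 15 is not a proper divisor of 18: compute 15^(18/q) for q ∈ {2, 3}.
15^9 ≡ 18 (mod 19)  [q = 2: ≢ 1 ✓]
15^6 ≡ 11 (mod 19)  [q = 3: ≢ 1 ✓]
Every test exponent gives a nontrivial residue, hence 15 generates the full group.

Yes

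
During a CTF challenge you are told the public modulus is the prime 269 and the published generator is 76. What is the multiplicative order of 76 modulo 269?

268

ord(76) | φ(269) = 269 − 1 = 268 = 2^2 · 67.
Divisors of 268: 1, 2, 4, 67, 134, 268.
Evaluate successive powers at the divisors of 268:
76^1 ≡ 76 (mod 269)
76^2 ≡ 127 (mod 269)
76^4 ≡ 258 (mod 269)
76^67 ≡ 187 (mod 269)
76^134 ≡ 268 (mod 269)
76^268 ≡ 1 (mod 269) ✓
Therefore the multiplicative order of 76 modulo 269 is 268.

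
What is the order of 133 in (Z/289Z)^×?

272

By Lagrange's theorem, ord_289(133) divides φ(289) = φ(17^2) = 17·(17−1) = 272 = 2^4 · 17.
Divisors of 272: 1, 2, 4, 8, 16, 17, 34, 68, 136, 272.
Compute 133^d (mod 289) for the divisors d until we hit 1:
133^1 ≡ 133
133^2 ≡ 60
133^4 ≡ 132
133^8 ≡ 84
133^16 ≡ 120
133^17 ≡ 65
133^34 ≡ 179
133^68 ≡ 251
133^136 ≡ 288
133^272 ≡ 1
The smallest such exponent is 272, so the order of 133 is 272.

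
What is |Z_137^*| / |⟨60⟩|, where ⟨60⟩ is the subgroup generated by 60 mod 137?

The order of 60 must divide φ(137) = 137 − 1 = 136 = 2^3 · 17.
Divisors of 136: 1, 2, 4, 8, 17, 34, 68, 136.
Compute 60^d (mod 137) for the divisors d until we hit 1:
60^1 ≡ 60 (mod 137)
60^2 ≡ 38 (mod 137)
60^4 ≡ 74 (mod 137)
60^8 ≡ 133 (mod 137)
60^17 ≡ 1 (mod 137) ✓
Thus |⟨60⟩| = ord(60) = 17.
The index is φ(137) / ord(60) = 136 / 17 = 8.

8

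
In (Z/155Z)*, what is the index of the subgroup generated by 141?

4

By Lagrange's theorem, ord_155(141) divides φ(155) = φ(5·31) = (5−1)·(31−1) = 4·30 = 120 = 2^3 · 3 · 5.
Divisors of 120: 1, 2, 3, 4, 5, 6, 8, 10, 12, 15, 20, 24, 30, 40, 60, 120.
Evaluate successive powers at the divisors of 120:
141^1 ≡ 141 (mod 155)
141^2 ≡ 41 (mod 155)
141^3 ≡ 46 (mod 155)
141^4 ≡ 131 (mod 155)
141^5 ≡ 26 (mod 155)
141^6 ≡ 101 (mod 155)
141^8 ≡ 111 (mod 155)
141^10 ≡ 56 (mod 155)
141^12 ≡ 126 (mod 155)
141^15 ≡ 61 (mod 155)
141^20 ≡ 36 (mod 155)
141^24 ≡ 66 (mod 155)
141^30 ≡ 1 (mod 155) ✓
So ord_155(141) = 30, hence |⟨141⟩| = 30.
[(Z/155Z)^× : ⟨141⟩] = 120/30 = 4.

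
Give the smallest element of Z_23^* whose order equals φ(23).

φ(23) = 23 − 1 = 22 = 2 · 11.
g is a primitive root iff g^(22/q) ≢ 1 (mod 23) for each prime q ∈ {2, 11}.
g = 2: 2^11 ≡ 1 — hits 1, so not a primitive root.
g = 3: 3^11 ≡ 1 — hits 1, so not a primitive root.
g = 4: 4^11 ≡ 1 — hits 1, so not a primitive root.
g = 5: 5^11 ≡ 22; 5^2 ≡ 2 — none is 1, so 5 is a primitive root.
So 5 is the smallest generator of (Z/23Z)^×.

5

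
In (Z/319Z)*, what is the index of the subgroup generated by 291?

56

By Lagrange's theorem, ord_319(291) divides φ(319) = φ(11·29) = (11−1)·(29−1) = 10·28 = 280 = 2^3 · 5 · 7.
Divisors of 280: 1, 2, 4, 5, 7, 8, 10, 14, 20, 28, 35, 40, 56, 70, 140, 280.
Evaluate successive powers at the divisors of 280:
291^1 ≡ 291 (mod 319)
291^2 ≡ 146 (mod 319)
291^4 ≡ 262 (mod 319)
291^5 ≡ 1 (mod 319) ✓
Thus |⟨291⟩| = ord(291) = 5.
Index = |(Z/319Z)^×| / |⟨291⟩| = 280 / 5 = 56.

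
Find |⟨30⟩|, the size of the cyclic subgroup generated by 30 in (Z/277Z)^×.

ord(30) | φ(277) = 277 − 1 = 276 = 2^2 · 3 · 23.
Divisors of 276: 1, 2, 3, 4, 6, 12, 23, 46, 69, 92, 138, 276.
Test each divisor d:
30^1 ≡ 30
30^2 ≡ 69
30^3 ≡ 131
30^4 ≡ 52
30^6 ≡ 264
30^12 ≡ 169
30^23 ≡ 1
So ord_277(30) = 23.

23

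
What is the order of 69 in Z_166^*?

By Lagrange's theorem, ord_166(69) divides φ(166) = φ(2)·φ(83) = 1·82 = 82 = 2 · 41.
Divisors of 82: 1, 2, 41, 82.
Check 69^d mod 166 for each divisor in increasing order:
69^1 ≡ 69
69^2 ≡ 113
69^41 ≡ 1
The smallest such exponent is 41, so the order of 69 is 41.

41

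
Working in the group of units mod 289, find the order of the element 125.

272

By Lagrange's theorem, ord_289(125) divides φ(289) = φ(17^2) = 17·(17−1) = 272 = 2^4 · 17.
Divisors of 272: 1, 2, 4, 8, 16, 17, 34, 68, 136, 272.
Compute 125^d (mod 289) for the divisors d until we hit 1:
125^1 ≡ 125
125^2 ≡ 19
125^4 ≡ 72
125^8 ≡ 271
125^16 ≡ 35
125^17 ≡ 40
125^34 ≡ 155
125^68 ≡ 38
125^136 ≡ 288
125^272 ≡ 1
Hence ord(125) = 272.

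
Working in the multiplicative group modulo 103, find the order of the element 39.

ord(39) | φ(103) = 103 − 1 = 102 = 2 · 3 · 17.
Divisors of 102: 1, 2, 3, 6, 17, 34, 51, 102.
Evaluate successive powers at the divisors of 102:
39^1 ≡ 39
39^2 ≡ 79
39^3 ≡ 94
39^6 ≡ 81
39^17 ≡ 102
39^34 ≡ 1
The smallest such exponent is 34, so the order of 39 is 34.

34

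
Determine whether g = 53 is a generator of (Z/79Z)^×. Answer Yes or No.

Yes

φ(79) = 79 − 1 = 78 = 2 · 3 · 13.
53 is a primitive root mod 79 iff 53^(φ(79)/q) ≢ 1 for every prime q | φ(79), i.e. q ∈ {2, 3, 13}.
53^39 ≡ 78 (mod 79)  [q = 2: ≢ 1 ✓]
53^26 ≡ 55 (mod 79)  [q = 3: ≢ 1 ✓]
53^6 ≡ 22 (mod 79)  [q = 13: ≢ 1 ✓]
Every test exponent gives a nontrivial residue, hence 53 generates the full group.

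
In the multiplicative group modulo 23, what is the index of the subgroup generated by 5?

1

Since 5 ∈ (Z/23Z)^×, its order divides φ(23) = 23 − 1 = 22 = 2 · 11.
Divisors of 22: 1, 2, 11, 22.
Compute 5^d (mod 23) for the divisors d until we hit 1:
5^1 ≡ 5 (mod 23)
5^2 ≡ 2 (mod 23)
5^11 ≡ 22 (mod 23)
5^22 ≡ 1 (mod 23) ✓
The order of 5 is 22, so the subgroup it generates has 22 elements.
Index = |(Z/23Z)^×| / |⟨5⟩| = 22 / 22 = 1.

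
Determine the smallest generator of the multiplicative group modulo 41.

6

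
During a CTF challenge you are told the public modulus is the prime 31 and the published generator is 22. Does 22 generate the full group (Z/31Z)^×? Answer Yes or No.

Yes

φ(31) = 31 − 1 = 30 = 2 · 3 · 5.
It suffices to check that the order of 22 is not a proper divisor of 30: compute 22^(30/q) for q ∈ {2, 3, 5}.
22^15 ≡ 30 (mod 31)  [q = 2: ≢ 1 ✓]
22^10 ≡ 5 (mod 31)  [q = 3: ≢ 1 ✓]
22^6 ≡ 8 (mod 31)  [q = 5: ≢ 1 ✓]
Every test exponent gives a nontrivial residue, hence 22 generates the full group.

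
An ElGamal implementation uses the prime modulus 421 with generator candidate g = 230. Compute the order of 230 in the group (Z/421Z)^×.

210

Since 230 ∈ (Z/421Z)^×, its order divides φ(421) = 421 − 1 = 420 = 2^2 · 3 · 5 · 7.
Divisors of 420: 1, 2, 3, 4, 5, 6, 7, 10, 12, 14, 15, 20, 21, 28, 30, 35, 42, 60, 70, 84, 105, 140, 210, 420.
Test each divisor d:
230^1 ≡ 230
230^2 ≡ 275
230^3 ≡ 100
230^4 ≡ 266
230^5 ≡ 135
230^6 ≡ 317
230^7 ≡ 77
230^10 ≡ 122
230^12 ≡ 291
230^14 ≡ 35
230^15 ≡ 51
230^20 ≡ 149
230^21 ≡ 169
230^28 ≡ 383
230^30 ≡ 75
230^35 ≡ 21
230^42 ≡ 354
230^60 ≡ 152
230^70 ≡ 20
230^84 ≡ 279
230^105 ≡ 420
230^140 ≡ 400
230^210 ≡ 1
The smallest such exponent is 210, so the order of 230 is 210.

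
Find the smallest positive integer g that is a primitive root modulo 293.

2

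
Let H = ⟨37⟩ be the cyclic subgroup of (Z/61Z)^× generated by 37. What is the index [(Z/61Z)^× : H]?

3

By Lagrange's theorem, ord_61(37) divides φ(61) = 61 − 1 = 60 = 2^2 · 3 · 5.
Divisors of 60: 1, 2, 3, 4, 5, 6, 10, 12, 15, 20, 30, 60.
Compute 37^d (mod 61) for the divisors d until we hit 1:
37^1 ≡ 37
37^2 ≡ 27
37^3 ≡ 23
37^4 ≡ 58
37^5 ≡ 11
37^6 ≡ 41
37^10 ≡ 60
37^12 ≡ 34
37^15 ≡ 50
37^20 ≡ 1
Thus |⟨37⟩| = ord(37) = 20.
The index is φ(61) / ord(37) = 60 / 20 = 3.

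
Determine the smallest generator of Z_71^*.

7

φ(71) = 71 − 1 = 70 = 2 · 5 · 7.
g is a primitive root iff g^(70/q) ≢ 1 (mod 71) for each prime q ∈ {2, 5, 7}.
g = 2: 2^35 ≡ 1 — hits 1, so not a primitive root.
g = 3: 3^35 ≡ 1 — hits 1, so not a primitive root.
g = 4: 4^35 ≡ 1 — hits 1, so not a primitive root.
g = 5: 5^35 ≡ 1 — hits 1, so not a primitive root.
g = 6: 6^35 ≡ 1 — hits 1, so not a primitive root.
g = 7: 7^35 ≡ 70; 7^14 ≡ 54; 7^10 ≡ 45 — none is 1, so 7 is a primitive root.
Hence the least primitive root of 71 is 7.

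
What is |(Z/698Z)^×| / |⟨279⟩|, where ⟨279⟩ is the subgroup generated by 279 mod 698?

4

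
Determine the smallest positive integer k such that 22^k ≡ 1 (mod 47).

The order of 22 must divide φ(47) = 47 − 1 = 46 = 2 · 23.
Divisors of 46: 1, 2, 23, 46.
Evaluate successive powers at the divisors of 46:
22^1 ≡ 22
22^2 ≡ 14
22^23 ≡ 46
22^46 ≡ 1
Therefore the multiplicative order of 22 modulo 47 is 46.

46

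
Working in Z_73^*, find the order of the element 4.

9

By Lagrange's theorem, ord_73(4) divides φ(73) = 73 − 1 = 72 = 2^3 · 3^2.
Divisors of 72: 1, 2, 3, 4, 6, 8, 9, 12, 18, 24, 36, 72.
Check 4^d mod 73 for each divisor in increasing order:
4^1 ≡ 4 (mod 73)
4^2 ≡ 16 (mod 73)
4^3 ≡ 64 (mod 73)
4^4 ≡ 37 (mod 73)
4^6 ≡ 8 (mod 73)
4^8 ≡ 55 (mod 73)
4^9 ≡ 1 (mod 73) ✓
So ord_73(4) = 9.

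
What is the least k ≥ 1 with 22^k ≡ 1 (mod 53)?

52

ord(22) | φ(53) = 53 − 1 = 52 = 2^2 · 13.
Divisors of 52: 1, 2, 4, 13, 26, 52.
Test each divisor d:
22^1 ≡ 22 (mod 53)
22^2 ≡ 7 (mod 53)
22^4 ≡ 49 (mod 53)
22^13 ≡ 23 (mod 53)
22^26 ≡ 52 (mod 53)
22^52 ≡ 1 (mod 53) ✓
Therefore the multiplicative order of 22 modulo 53 is 52.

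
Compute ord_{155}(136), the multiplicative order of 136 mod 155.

The order of 136 must divide φ(155) = φ(5·31) = (5−1)·(31−1) = 4·30 = 120 = 2^3 · 3 · 5.
Divisors of 120: 1, 2, 3, 4, 5, 6, 8, 10, 12, 15, 20, 24, 30, 40, 60, 120.
Compute 136^d (mod 155) for the divisors d until we hit 1:
136^1 ≡ 136 (mod 155)
136^2 ≡ 51 (mod 155)
136^3 ≡ 116 (mod 155)
136^4 ≡ 121 (mod 155)
136^5 ≡ 26 (mod 155)
136^6 ≡ 126 (mod 155)
136^8 ≡ 71 (mod 155)
136^10 ≡ 56 (mod 155)
136^12 ≡ 66 (mod 155)
136^15 ≡ 61 (mod 155)
136^20 ≡ 36 (mod 155)
136^24 ≡ 16 (mod 155)
136^30 ≡ 1 (mod 155) ✓
Therefore the multiplicative order of 136 modulo 155 is 30.

30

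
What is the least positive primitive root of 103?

5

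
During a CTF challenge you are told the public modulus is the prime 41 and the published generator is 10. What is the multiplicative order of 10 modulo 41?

5

ord(10) | φ(41) = 41 − 1 = 40 = 2^3 · 5.
Divisors of 40: 1, 2, 4, 5, 8, 10, 20, 40.
Compute 10^d (mod 41) for the divisors d until we hit 1:
10^1 ≡ 10 (mod 41)
10^2 ≡ 18 (mod 41)
10^4 ≡ 37 (mod 41)
10^5 ≡ 1 (mod 41) ✓
The smallest such exponent is 5, so the order of 10 is 5.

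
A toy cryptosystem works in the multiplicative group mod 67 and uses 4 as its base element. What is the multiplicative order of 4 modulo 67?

33

The order of 4 must divide φ(67) = 67 − 1 = 66 = 2 · 3 · 11.
Divisors of 66: 1, 2, 3, 6, 11, 22, 33, 66.
Check 4^d mod 67 for each divisor in increasing order:
4^1 ≡ 4
4^2 ≡ 16
4^3 ≡ 64
4^6 ≡ 9
4^11 ≡ 37
4^22 ≡ 29
4^33 ≡ 1
Therefore the multiplicative order of 4 modulo 67 is 33.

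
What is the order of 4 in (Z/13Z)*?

6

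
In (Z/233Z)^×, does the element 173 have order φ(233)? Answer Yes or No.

φ(233) = 233 − 1 = 232 = 2^3 · 29.
173 is a primitive root mod 233 iff 173^(φ(233)/q) ≢ 1 for every prime q | φ(233), i.e. q ∈ {2, 29}.
173^116 ≡ 1 (mod 233)  [q = 2: ≡ 1 ✗]
173^8 ≡ 117 (mod 233)  [q = 29: ≢ 1 ✓]
Since 173^116 ≡ 1, the order of 173 divides 116 < 232, so 173 is not a primitive root.

No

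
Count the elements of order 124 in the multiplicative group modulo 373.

60

φ(373) = 373 − 1 = 372 = 2^2 · 3 · 31.
(Z/373Z)^× is cyclic (|G| = 372); a cyclic group of order m has exactly φ(d) elements of each order d | m, and none otherwise.
124 = 2^2 · 31 divides 372, and φ(124) = 60.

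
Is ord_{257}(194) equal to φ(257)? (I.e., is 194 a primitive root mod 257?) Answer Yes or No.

Yes

φ(257) = 257 − 1 = 256 = 2^8.
An element g generates (Z/257Z)^× iff g^(256/q) ≢ 1 (mod 257) for each prime q ∈ {2}.
194^128 ≡ 256 (mod 257)  [q = 2: ≢ 1 ✓]
Every test exponent gives a nontrivial residue, hence 194 generates the full group.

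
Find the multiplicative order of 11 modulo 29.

Since 11 ∈ (Z/29Z)^×, its order divides φ(29) = 29 − 1 = 28 = 2^2 · 7.
Divisors of 28: 1, 2, 4, 7, 14, 28.
Check 11^d mod 29 for each divisor in increasing order:
11^1 ≡ 11
11^2 ≡ 5
11^4 ≡ 25
11^7 ≡ 12
11^14 ≡ 28
11^28 ≡ 1
The smallest such exponent is 28, so the order of 11 is 28.

28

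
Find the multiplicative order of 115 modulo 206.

Since 115 ∈ (Z/206Z)^×, its order divides φ(206) = φ(2)·φ(103) = 1·102 = 102 = 2 · 3 · 17.
Divisors of 102: 1, 2, 3, 6, 17, 34, 51, 102.
Test each divisor d:
115^1 ≡ 115
115^2 ≡ 41
115^3 ≡ 183
115^6 ≡ 117
115^17 ≡ 57
115^34 ≡ 159
115^51 ≡ 205
115^102 ≡ 1
The smallest such exponent is 102, so the order of 115 is 102.

102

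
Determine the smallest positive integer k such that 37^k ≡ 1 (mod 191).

38

The order of 37 must divide φ(191) = 191 − 1 = 190 = 2 · 5 · 19.
Divisors of 190: 1, 2, 5, 10, 19, 38, 95, 190.
Test each divisor d:
37^1 ≡ 37
37^2 ≡ 32
37^5 ≡ 70
37^10 ≡ 125
37^19 ≡ 190
37^38 ≡ 1
Hence ord(37) = 38.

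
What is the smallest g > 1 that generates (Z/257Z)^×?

φ(257) = 257 − 1 = 256 = 2^8.
g is a primitive root iff g^(256/q) ≢ 1 (mod 257) for each prime q ∈ {2}.
g = 2: 2^128 ≡ 1 — hits 1, so not a primitive root.
g = 3: 3^128 ≡ 256 — none is 1, so 3 is a primitive root.
Hence the least primitive root of 257 is 3.

3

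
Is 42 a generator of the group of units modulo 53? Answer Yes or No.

φ(53) = 53 − 1 = 52 = 2^2 · 13.
An element g generates (Z/53Z)^× iff g^(52/q) ≢ 1 (mod 53) for each prime q ∈ {2, 13}.
42^26 ≡ 1 (mod 53)  [q = 2: ≡ 1 ✗]
42^4 ≡ 13 (mod 53)  [q = 13: ≢ 1 ✓]
42^26 ≡ 1 shows ord(42) | 26, strictly less than φ(53); not a primitive root.

No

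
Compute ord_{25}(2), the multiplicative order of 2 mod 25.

20

ord(2) | φ(25) = φ(5^2) = 5·(5−1) = 20 = 2^2 · 5.
Divisors of 20: 1, 2, 4, 5, 10, 20.
Test each divisor d:
2^1 ≡ 2
2^2 ≡ 4
2^4 ≡ 16
2^5 ≡ 7
2^10 ≡ 24
2^20 ≡ 1
So ord_25(2) = 20.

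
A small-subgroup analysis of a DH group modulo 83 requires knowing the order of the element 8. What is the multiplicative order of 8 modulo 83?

By Lagrange's theorem, ord_83(8) divides φ(83) = 83 − 1 = 82 = 2 · 41.
Divisors of 82: 1, 2, 41, 82.
Check 8^d mod 83 for each divisor in increasing order:
8^1 ≡ 8
8^2 ≡ 64
8^41 ≡ 82
8^82 ≡ 1
Hence ord(8) = 82.

82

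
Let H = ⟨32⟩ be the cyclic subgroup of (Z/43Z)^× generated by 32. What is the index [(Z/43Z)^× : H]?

By Lagrange's theorem, ord_43(32) divides φ(43) = 43 − 1 = 42 = 2 · 3 · 7.
Divisors of 42: 1, 2, 3, 6, 7, 14, 21, 42.
Compute 32^d (mod 43) for the divisors d until we hit 1:
32^1 ≡ 32 (mod 43)
32^2 ≡ 35 (mod 43)
32^3 ≡ 2 (mod 43)
32^6 ≡ 4 (mod 43)
32^7 ≡ 42 (mod 43)
32^14 ≡ 1 (mod 43) ✓
The order of 32 is 14, so the subgroup it generates has 14 elements.
The index is φ(43) / ord(32) = 42 / 14 = 3.

3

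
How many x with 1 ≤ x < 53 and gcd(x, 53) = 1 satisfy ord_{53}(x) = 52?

φ(53) = 53 − 1 = 52 = 2^2 · 13.
Since (Z/53Z)^× is cyclic of order 52, the number of elements of order d is φ(d) when d | 52 and 0 otherwise.
52 = 2^2 · 13 divides 52, and φ(52) = 24.

24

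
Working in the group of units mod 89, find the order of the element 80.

ord(80) | φ(89) = 89 − 1 = 88 = 2^3 · 11.
Divisors of 88: 1, 2, 4, 8, 11, 22, 44, 88.
Test each divisor d:
80^1 ≡ 80
80^2 ≡ 81
80^4 ≡ 64
80^8 ≡ 2
80^11 ≡ 55
80^22 ≡ 88
80^44 ≡ 1
Hence ord(80) = 44.

44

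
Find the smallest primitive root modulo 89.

3

φ(89) = 89 − 1 = 88 = 2^3 · 11.
Test candidates g = 2, 3, … against the prime factors q ∈ {2, 11} of φ(89): g is a generator iff g^(88/q) ≢ 1 for every such q.
g = 2: 2^44 ≡ 1 — hits 1, so not a primitive root.
g = 3: 3^44 ≡ 88; 3^8 ≡ 64 — none is 1, so 3 is a primitive root.
So 3 is the smallest generator of (Z/89Z)^×.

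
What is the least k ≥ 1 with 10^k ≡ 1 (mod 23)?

By Lagrange's theorem, ord_23(10) divides φ(23) = 23 − 1 = 22 = 2 · 11.
Divisors of 22: 1, 2, 11, 22.
Compute 10^d (mod 23) for the divisors d until we hit 1:
10^1 ≡ 10
10^2 ≡ 8
10^11 ≡ 22
10^22 ≡ 1
The smallest such exponent is 22, so the order of 10 is 22.

22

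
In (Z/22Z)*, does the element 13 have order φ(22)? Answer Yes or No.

φ(22) = φ(2)·φ(11) = 1·10 = 10 = 2 · 5.
Test 13^(10/q) mod 22 for each prime factor q of 10:
13^5 ≡ 21 (mod 22)  [q = 2: ≢ 1 ✓]
13^2 ≡ 15 (mod 22)  [q = 5: ≢ 1 ✓]
None equal 1, so ord_22(13) = 10: 13 is a primitive root.

Yes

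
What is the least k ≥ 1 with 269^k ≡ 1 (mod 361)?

342

By Lagrange's theorem, ord_361(269) divides φ(361) = φ(19^2) = 19·(19−1) = 342 = 2 · 3^2 · 19.
Divisors of 342: 1, 2, 3, 6, 9, 18, 19, 38, 57, 114, 171, 342.
Compute 269^d (mod 361) for the divisors d until we hit 1:
269^1 ≡ 269 (mod 361)
269^2 ≡ 161 (mod 361)
269^3 ≡ 350 (mod 361)
269^6 ≡ 121 (mod 361)
269^9 ≡ 113 (mod 361)
269^18 ≡ 134 (mod 361)
269^19 ≡ 307 (mod 361)
269^38 ≡ 28 (mod 361)
269^57 ≡ 293 (mod 361)
269^114 ≡ 292 (mod 361)
269^171 ≡ 360 (mod 361)
269^342 ≡ 1 (mod 361) ✓
Hence ord(269) = 342.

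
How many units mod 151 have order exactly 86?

0

φ(151) = 151 − 1 = 150 = 2 · 3 · 5^2.
(Z/151Z)^× is cyclic (|G| = 150); a cyclic group of order m has exactly φ(d) elements of each order d | m, and none otherwise.
86 does not divide 150, so no element of (Z/151Z)^× has order 86.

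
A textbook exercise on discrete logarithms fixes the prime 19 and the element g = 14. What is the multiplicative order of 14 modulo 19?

18

The order of 14 must divide φ(19) = 19 − 1 = 18 = 2 · 3^2.
Divisors of 18: 1, 2, 3, 6, 9, 18.
Compute 14^d (mod 19) for the divisors d until we hit 1:
14^1 ≡ 14
14^2 ≡ 6
14^3 ≡ 8
14^6 ≡ 7
14^9 ≡ 18
14^18 ≡ 1
Therefore the multiplicative order of 14 modulo 19 is 18.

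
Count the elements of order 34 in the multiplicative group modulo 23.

0

φ(23) = 23 − 1 = 22 = 2 · 11.
In a cyclic group of order 22, there are φ(d) elements of order d for each divisor d of 22, and zero for non-divisors.
34 does not divide 22, so no element of (Z/23Z)^× has order 34.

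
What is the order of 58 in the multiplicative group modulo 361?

19

By Lagrange's theorem, ord_361(58) divides φ(361) = φ(19^2) = 19·(19−1) = 342 = 2 · 3^2 · 19.
Divisors of 342: 1, 2, 3, 6, 9, 18, 19, 38, 57, 114, 171, 342.
Check 58^d mod 361 for each divisor in increasing order:
58^1 ≡ 58 (mod 361)
58^2 ≡ 115 (mod 361)
58^3 ≡ 172 (mod 361)
58^6 ≡ 343 (mod 361)
58^9 ≡ 153 (mod 361)
58^18 ≡ 305 (mod 361)
58^19 ≡ 1 (mod 361) ✓
The smallest such exponent is 19, so the order of 58 is 19.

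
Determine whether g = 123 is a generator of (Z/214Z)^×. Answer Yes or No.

No

φ(214) = φ(2)·φ(107) = 1·106 = 106 = 2 · 53.
Test 123^(106/q) mod 214 for each prime factor q of 106:
123^53 ≡ 1 (mod 214)  [q = 2: ≡ 1 ✗]
123^2 ≡ 149 (mod 214)  [q = 53: ≢ 1 ✓]
The check at q = 2 fails, so 123 generates a proper subgroup.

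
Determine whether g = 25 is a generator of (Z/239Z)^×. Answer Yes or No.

φ(239) = 239 − 1 = 238 = 2 · 7 · 17.
25 is a primitive root mod 239 iff 25^(φ(239)/q) ≢ 1 for every prime q | φ(239), i.e. q ∈ {2, 7, 17}.
25^119 ≡ 1 (mod 239)  [q = 2: ≡ 1 ✗]
25^34 ≡ 201 (mod 239)  [q = 7: ≢ 1 ✓]
25^14 ≡ 187 (mod 239)  [q = 17: ≢ 1 ✓]
Since 25^119 ≡ 1, the order of 25 divides 119 < 238, so 25 is not a primitive root.

No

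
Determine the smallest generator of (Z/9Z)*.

φ(9) = φ(3^2) = 3·(3−1) = 6 = 2 · 3.
g is a primitive root iff g^(6/q) ≢ 1 (mod 9) for each prime q ∈ {2, 3}.
g = 2: 2^3 ≡ 8; 2^2 ≡ 4 — none is 1, so 2 is a primitive root.
The smallest primitive root modulo 9 is 2.

2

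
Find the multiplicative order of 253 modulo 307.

102

By Lagrange's theorem, ord_307(253) divides φ(307) = 307 − 1 = 306 = 2 · 3^2 · 17.
Divisors of 306: 1, 2, 3, 6, 9, 17, 18, 34, 51, 102, 153, 306.
Evaluate successive powers at the divisors of 306:
253^1 ≡ 253 (mod 307)
253^2 ≡ 153 (mod 307)
253^3 ≡ 27 (mod 307)
253^6 ≡ 115 (mod 307)
253^9 ≡ 35 (mod 307)
253^17 ≡ 290 (mod 307)
253^18 ≡ 304 (mod 307)
253^34 ≡ 289 (mod 307)
253^51 ≡ 306 (mod 307)
253^102 ≡ 1 (mod 307) ✓
So ord_307(253) = 102.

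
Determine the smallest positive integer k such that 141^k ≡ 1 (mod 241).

By Lagrange's theorem, ord_241(141) divides φ(241) = 241 − 1 = 240 = 2^4 · 3 · 5.
Divisors of 240: 1, 2, 3, 4, 5, 6, 8, 10, 12, 15, 16, 20, 24, 30, 40, 48, 60, 80, 120, 240.
Test each divisor d:
141^1 ≡ 141 (mod 241)
141^2 ≡ 119 (mod 241)
141^3 ≡ 150 (mod 241)
141^4 ≡ 183 (mod 241)
141^5 ≡ 16 (mod 241)
141^6 ≡ 87 (mod 241)
141^8 ≡ 231 (mod 241)
141^10 ≡ 15 (mod 241)
141^12 ≡ 98 (mod 241)
141^15 ≡ 240 (mod 241)
141^16 ≡ 100 (mod 241)
141^20 ≡ 225 (mod 241)
141^24 ≡ 205 (mod 241)
141^30 ≡ 1 (mod 241) ✓
Therefore the multiplicative order of 141 modulo 241 is 30.

30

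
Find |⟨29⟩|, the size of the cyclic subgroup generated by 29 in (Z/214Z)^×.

53

Since 29 ∈ (Z/214Z)^×, its order divides φ(214) = φ(2)·φ(107) = 1·106 = 106 = 2 · 53.
Divisors of 106: 1, 2, 53, 106.
Evaluate successive powers at the divisors of 106:
29^1 ≡ 29
29^2 ≡ 199
29^53 ≡ 1
The smallest such exponent is 53, so the order of 29 is 53.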